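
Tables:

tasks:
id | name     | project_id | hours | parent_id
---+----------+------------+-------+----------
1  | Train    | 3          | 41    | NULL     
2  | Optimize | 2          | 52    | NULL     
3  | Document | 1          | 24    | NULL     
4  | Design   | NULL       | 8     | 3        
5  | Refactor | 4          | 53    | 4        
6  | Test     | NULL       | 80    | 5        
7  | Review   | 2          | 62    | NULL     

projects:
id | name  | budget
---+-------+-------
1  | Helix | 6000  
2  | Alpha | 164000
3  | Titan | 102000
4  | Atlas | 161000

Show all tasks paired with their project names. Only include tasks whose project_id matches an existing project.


INNER JOIN keeps only tasks rows whose project_id matches an id in projects. Walk through each task:
  - task 1 (Train): project_id=3 -> matches Titan
  - task 2 (Optimize): project_id=2 -> matches Alpha
  - task 3 (Document): project_id=1 -> matches Helix
  - task 4 (Design): project_id=NULL, no match -> dropped
  - task 5 (Refactor): project_id=4 -> matches Atlas
  - task 6 (Test): project_id=NULL, no match -> dropped
  - task 7 (Review): project_id=2 -> matches Alpha
So 2 of 7 rows are dropped.

SQL:
SELECT a.name, b.name AS project
FROM tasks a
INNER JOIN projects b ON a.project_id = b.id

Result:
name     | project
---------+--------
Train    | Titan  
Optimize | Alpha  
Document | Helix  
Refactor | Atlas  
Review   | Alpha  


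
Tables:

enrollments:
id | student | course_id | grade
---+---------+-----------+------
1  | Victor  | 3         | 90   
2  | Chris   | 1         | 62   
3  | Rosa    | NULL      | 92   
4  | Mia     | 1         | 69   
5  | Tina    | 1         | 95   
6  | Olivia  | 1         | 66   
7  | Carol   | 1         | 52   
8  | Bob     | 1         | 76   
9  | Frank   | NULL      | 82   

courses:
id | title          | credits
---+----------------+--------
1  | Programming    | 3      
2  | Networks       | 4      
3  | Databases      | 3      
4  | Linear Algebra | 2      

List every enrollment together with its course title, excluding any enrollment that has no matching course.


INNER JOIN keeps only enrollments rows whose course_id matches an id in courses. Walk through each enrollment:
  - enrollment 1 (Victor): course_id=3 -> matches Databases
  - enrollment 2 (Chris): course_id=1 -> matches Programming
  - enrollment 3 (Rosa): course_id=NULL, no match -> dropped
  - enrollment 4 (Mia): course_id=1 -> matches Programming
  - enrollment 5 (Tina): course_id=1 -> matches Programming
  - enrollment 6 (Olivia): course_id=1 -> matches Programming
  - enrollment 7 (Carol): course_id=1 -> matches Programming
  - enrollment 8 (Bob): course_id=1 -> matches Programming
  - enrollment 9 (Frank): course_id=NULL, no match -> dropped
So 2 of 9 rows are dropped.

SQL:
SELECT a.student, b.title AS course
FROM enrollments a
INNER JOIN courses b ON a.course_id = b.id

Result:
student | course     
--------+------------
Victor  | Databases  
Chris   | Programming
Mia     | Programming
Tina    | Programming
Olivia  | Programming
Carol   | Programming
Bob     | Programming


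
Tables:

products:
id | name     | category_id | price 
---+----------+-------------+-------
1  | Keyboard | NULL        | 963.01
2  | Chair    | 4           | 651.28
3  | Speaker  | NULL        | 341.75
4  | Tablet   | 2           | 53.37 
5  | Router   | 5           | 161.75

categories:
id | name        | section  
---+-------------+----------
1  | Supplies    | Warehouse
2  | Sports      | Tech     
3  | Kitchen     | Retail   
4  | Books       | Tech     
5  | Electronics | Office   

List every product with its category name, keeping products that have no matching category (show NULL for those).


LEFT JOIN keeps every row from products (the left table); where category_id has no match in categories, the category columns become NULL. Walk through each product:
  - product 1 (Keyboard): category_id=NULL, no match -> kept with NULL
  - product 2 (Chair): category_id=4 -> matches Books
  - product 3 (Speaker): category_id=NULL, no match -> kept with NULL
  - product 4 (Tablet): category_id=2 -> matches Sports
  - product 5 (Router): category_id=5 -> matches Electronics
All 5 rows appear; 2 have NULL category.

SQL:
SELECT a.name, b.name AS category
FROM products a
LEFT JOIN categories b ON a.category_id = b.id

Result:
name     | category   
---------+------------
Keyboard | NULL       
Chair    | Books      
Speaker  | NULL       
Tablet   | Sports     
Router   | Electronics


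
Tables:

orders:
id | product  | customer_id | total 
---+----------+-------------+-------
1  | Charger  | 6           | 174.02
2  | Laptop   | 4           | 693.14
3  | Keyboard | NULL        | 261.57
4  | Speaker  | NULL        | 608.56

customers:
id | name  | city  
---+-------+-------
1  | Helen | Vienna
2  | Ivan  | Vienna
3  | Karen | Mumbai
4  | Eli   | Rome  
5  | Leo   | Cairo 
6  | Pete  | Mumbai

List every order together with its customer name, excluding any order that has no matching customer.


INNER JOIN keeps only orders rows whose customer_id matches an id in customers. Walk through each order:
  - order 1 (Charger): customer_id=6 -> matches Pete
  - order 2 (Laptop): customer_id=4 -> matches Eli
  - order 3 (Keyboard): customer_id=NULL, no match -> dropped
  - order 4 (Speaker): customer_id=NULL, no match -> dropped
So 2 of 4 rows are dropped.

SQL:
SELECT a.product, b.name AS customer
FROM orders a
INNER JOIN customers b ON a.customer_id = b.id

Result:
product | customer
--------+---------
Charger | Pete    
Laptop  | Eli     


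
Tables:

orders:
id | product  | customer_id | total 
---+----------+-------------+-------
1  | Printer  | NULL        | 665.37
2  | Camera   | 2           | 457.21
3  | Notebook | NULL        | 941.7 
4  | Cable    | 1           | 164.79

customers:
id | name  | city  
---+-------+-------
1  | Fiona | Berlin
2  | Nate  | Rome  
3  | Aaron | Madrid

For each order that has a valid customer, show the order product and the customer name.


INNER JOIN keeps only orders rows whose customer_id matches an id in customers. Walk through each order:
  - order 1 (Printer): customer_id=NULL, no match -> dropped
  - order 2 (Camera): customer_id=2 -> matches Nate
  - order 3 (Notebook): customer_id=NULL, no match -> dropped
  - order 4 (Cable): customer_id=1 -> matches Fiona
So 2 of 4 rows are dropped.

SQL:
SELECT a.product, b.name AS customer
FROM orders a
INNER JOIN customers b ON a.customer_id = b.id

Result:
product | customer
--------+---------
Camera  | Nate    
Cable   | Fiona   


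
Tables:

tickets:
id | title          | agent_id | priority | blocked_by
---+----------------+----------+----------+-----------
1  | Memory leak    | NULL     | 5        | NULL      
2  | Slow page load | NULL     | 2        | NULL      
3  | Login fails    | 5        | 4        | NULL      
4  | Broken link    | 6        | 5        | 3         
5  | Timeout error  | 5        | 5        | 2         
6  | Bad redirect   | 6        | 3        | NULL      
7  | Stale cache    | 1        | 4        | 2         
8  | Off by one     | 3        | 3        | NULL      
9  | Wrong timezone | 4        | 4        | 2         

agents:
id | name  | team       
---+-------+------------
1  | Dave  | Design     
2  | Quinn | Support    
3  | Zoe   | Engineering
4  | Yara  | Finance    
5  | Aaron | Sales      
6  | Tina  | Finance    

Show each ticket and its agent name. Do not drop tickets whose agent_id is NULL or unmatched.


LEFT JOIN keeps every row from tickets (the left table); where agent_id has no match in agents, the agent columns become NULL. Walk through each ticket:
  - ticket 1 (Memory leak): agent_id=NULL, no match -> kept with NULL
  - ticket 2 (Slow page load): agent_id=NULL, no match -> kept with NULL
  - ticket 3 (Login fails): agent_id=5 -> matches Aaron
  - ticket 4 (Broken link): agent_id=6 -> matches Tina
  - ticket 5 (Timeout error): agent_id=5 -> matches Aaron
  - ticket 6 (Bad redirect): agent_id=6 -> matches Tina
  - ticket 7 (Stale cache): agent_id=1 -> matches Dave
  - ticket 8 (Off by one): agent_id=3 -> matches Zoe
  - ticket 9 (Wrong timezone): agent_id=4 -> matches Yara
All 9 rows appear; 2 have NULL agent.

SQL:
SELECT a.title, b.name AS agent
FROM tickets a
LEFT JOIN agents b ON a.agent_id = b.id

Result:
title          | agent
---------------+------
Memory leak    | NULL 
Slow page load | NULL 
Login fails    | Aaron
Broken link    | Tina 
Timeout error  | Aaron
Bad redirect   | Tina 
Stale cache    | Dave 
Off by one     | Zoe  
Wrong timezone | Yara 


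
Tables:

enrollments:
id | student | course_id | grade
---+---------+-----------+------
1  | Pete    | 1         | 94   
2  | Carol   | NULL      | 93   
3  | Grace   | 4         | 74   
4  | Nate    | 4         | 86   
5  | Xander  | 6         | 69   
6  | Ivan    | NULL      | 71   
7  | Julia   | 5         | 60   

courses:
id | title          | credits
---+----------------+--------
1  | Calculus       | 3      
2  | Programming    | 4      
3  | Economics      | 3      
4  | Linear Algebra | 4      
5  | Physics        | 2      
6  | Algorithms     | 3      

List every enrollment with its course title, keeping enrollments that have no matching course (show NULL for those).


LEFT JOIN keeps every row from enrollments (the left table); where course_id has no match in courses, the course columns become NULL. Walk through each enrollment:
  - enrollment 1 (Pete): course_id=1 -> matches Calculus
  - enrollment 2 (Carol): course_id=NULL, no match -> kept with NULL
  - enrollment 3 (Grace): course_id=4 -> matches Linear Algebra
  - enrollment 4 (Nate): course_id=4 -> matches Linear Algebra
  - enrollment 5 (Xander): course_id=6 -> matches Algorithms
  - enrollment 6 (Ivan): course_id=NULL, no match -> kept with NULL
  - enrollment 7 (Julia): course_id=5 -> matches Physics
All 7 rows appear; 2 have NULL course.

SQL:
SELECT a.student, b.title AS course
FROM enrollments a
LEFT JOIN courses b ON a.course_id = b.id

Result:
student | course        
--------+---------------
Pete    | Calculus      
Carol   | NULL          
Grace   | Linear Algebra
Nate    | Linear Algebra
Xander  | Algorithms    
Ivan    | NULL          
Julia   | Physics       


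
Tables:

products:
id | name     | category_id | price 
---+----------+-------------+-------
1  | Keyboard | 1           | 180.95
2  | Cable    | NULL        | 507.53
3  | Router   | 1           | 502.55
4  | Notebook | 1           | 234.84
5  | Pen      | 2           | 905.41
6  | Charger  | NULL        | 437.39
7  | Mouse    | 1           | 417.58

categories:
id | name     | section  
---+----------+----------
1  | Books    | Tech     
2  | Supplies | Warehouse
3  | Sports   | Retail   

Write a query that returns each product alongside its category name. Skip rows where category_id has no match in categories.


INNER JOIN keeps only products rows whose category_id matches an id in categories. Walk through each product:
  - product 1 (Keyboard): category_id=1 -> matches Books
  - product 2 (Cable): category_id=NULL, no match -> dropped
  - product 3 (Router): category_id=1 -> matches Books
  - product 4 (Notebook): category_id=1 -> matches Books
  - product 5 (Pen): category_id=2 -> matches Supplies
  - product 6 (Charger): category_id=NULL, no match -> dropped
  - product 7 (Mouse): category_id=1 -> matches Books
So 2 of 7 rows are dropped.

SQL:
SELECT a.name, b.name AS category
FROM products a
INNER JOIN categories b ON a.category_id = b.id

Result:
name     | category
---------+---------
Keyboard | Books   
Router   | Books   
Notebook | Books   
Pen      | Supplies
Mouse    | Books   


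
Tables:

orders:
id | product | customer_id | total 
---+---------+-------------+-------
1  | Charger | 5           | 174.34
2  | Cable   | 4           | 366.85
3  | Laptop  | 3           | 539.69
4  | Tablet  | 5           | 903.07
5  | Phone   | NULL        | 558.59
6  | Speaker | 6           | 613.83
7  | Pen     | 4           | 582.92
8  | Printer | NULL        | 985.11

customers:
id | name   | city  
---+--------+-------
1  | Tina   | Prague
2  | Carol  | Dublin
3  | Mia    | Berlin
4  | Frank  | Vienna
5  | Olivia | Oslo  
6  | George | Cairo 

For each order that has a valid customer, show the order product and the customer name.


INNER JOIN keeps only orders rows whose customer_id matches an id in customers. Walk through each order:
  - order 1 (Charger): customer_id=5 -> matches Olivia
  - order 2 (Cable): customer_id=4 -> matches Frank
  - order 3 (Laptop): customer_id=3 -> matches Mia
  - order 4 (Tablet): customer_id=5 -> matches Olivia
  - order 5 (Phone): customer_id=NULL, no match -> dropped
  - order 6 (Speaker): customer_id=6 -> matches George
  - order 7 (Pen): customer_id=4 -> matches Frank
  - order 8 (Printer): customer_id=NULL, no match -> dropped
So 2 of 8 rows are dropped.

SQL:
SELECT a.product, b.name AS customer
FROM orders a
INNER JOIN customers b ON a.customer_id = b.id

Result:
product | customer
--------+---------
Charger | Olivia  
Cable   | Frank   
Laptop  | Mia     
Tablet  | Olivia  
Speaker | George  
Pen     | Frank   


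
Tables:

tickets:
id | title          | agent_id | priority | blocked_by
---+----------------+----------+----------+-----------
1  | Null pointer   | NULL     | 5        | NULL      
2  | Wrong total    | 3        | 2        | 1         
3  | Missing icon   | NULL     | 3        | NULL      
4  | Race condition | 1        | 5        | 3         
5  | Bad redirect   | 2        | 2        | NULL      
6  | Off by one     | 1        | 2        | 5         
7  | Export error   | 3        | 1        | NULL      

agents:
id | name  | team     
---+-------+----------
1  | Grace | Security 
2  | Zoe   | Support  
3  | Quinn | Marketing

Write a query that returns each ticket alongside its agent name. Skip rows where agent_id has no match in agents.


INNER JOIN keeps only tickets rows whose agent_id matches an id in agents. Walk through each ticket:
  - ticket 1 (Null pointer): agent_id=NULL, no match -> dropped
  - ticket 2 (Wrong total): agent_id=3 -> matches Quinn
  - ticket 3 (Missing icon): agent_id=NULL, no match -> dropped
  - ticket 4 (Race condition): agent_id=1 -> matches Grace
  - ticket 5 (Bad redirect): agent_id=2 -> matches Zoe
  - ticket 6 (Off by one): agent_id=1 -> matches Grace
  - ticket 7 (Export error): agent_id=3 -> matches Quinn
So 2 of 7 rows are dropped.

SQL:
SELECT a.title, b.name AS agent
FROM tickets a
INNER JOIN agents b ON a.agent_id = b.id

Result:
title          | agent
---------------+------
Wrong total    | Quinn
Race condition | Grace
Bad redirect   | Zoe  
Off by one     | Grace
Export error   | Quinn


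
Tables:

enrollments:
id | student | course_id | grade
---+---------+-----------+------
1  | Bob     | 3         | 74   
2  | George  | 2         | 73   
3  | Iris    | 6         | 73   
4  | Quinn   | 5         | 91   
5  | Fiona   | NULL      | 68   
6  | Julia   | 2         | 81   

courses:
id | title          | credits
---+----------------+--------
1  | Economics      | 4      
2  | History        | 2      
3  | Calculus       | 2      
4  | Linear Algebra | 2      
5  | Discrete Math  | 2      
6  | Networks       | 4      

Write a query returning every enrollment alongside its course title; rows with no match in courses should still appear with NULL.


LEFT JOIN keeps every row from enrollments (the left table); where course_id has no match in courses, the course columns become NULL. Walk through each enrollment:
  - enrollment 1 (Bob): course_id=3 -> matches Calculus
  - enrollment 2 (George): course_id=2 -> matches History
  - enrollment 3 (Iris): course_id=6 -> matches Networks
  - enrollment 4 (Quinn): course_id=5 -> matches Discrete Math
  - enrollment 5 (Fiona): course_id=NULL, no match -> kept with NULL
  - enrollment 6 (Julia): course_id=2 -> matches History
All 6 rows appear; 1 has NULL course.

SQL:
SELECT a.student, b.title AS course
FROM enrollments a
LEFT JOIN courses b ON a.course_id = b.id

Result:
student | course       
--------+--------------
Bob     | Calculus     
George  | History      
Iris    | Networks     
Quinn   | Discrete Math
Fiona   | NULL         
Julia   | History      


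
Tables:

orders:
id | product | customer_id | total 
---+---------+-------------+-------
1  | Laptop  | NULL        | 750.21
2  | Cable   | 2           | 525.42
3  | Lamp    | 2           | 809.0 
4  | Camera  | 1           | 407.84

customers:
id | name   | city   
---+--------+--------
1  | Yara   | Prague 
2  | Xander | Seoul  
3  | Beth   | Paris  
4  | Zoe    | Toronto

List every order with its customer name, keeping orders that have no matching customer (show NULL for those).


LEFT JOIN keeps every row from orders (the left table); where customer_id has no match in customers, the customer columns become NULL. Walk through each order:
  - order 1 (Laptop): customer_id=NULL, no match -> kept with NULL
  - order 2 (Cable): customer_id=2 -> matches Xander
  - order 3 (Lamp): customer_id=2 -> matches Xander
  - order 4 (Camera): customer_id=1 -> matches Yara
All 4 rows appear; 1 has NULL customer.

SQL:
SELECT a.product, b.name AS customer
FROM orders a
LEFT JOIN customers b ON a.customer_id = b.id

Result:
product | customer
--------+---------
Laptop  | NULL    
Cable   | Xander  
Lamp    | Xander  
Camera  | Yara    


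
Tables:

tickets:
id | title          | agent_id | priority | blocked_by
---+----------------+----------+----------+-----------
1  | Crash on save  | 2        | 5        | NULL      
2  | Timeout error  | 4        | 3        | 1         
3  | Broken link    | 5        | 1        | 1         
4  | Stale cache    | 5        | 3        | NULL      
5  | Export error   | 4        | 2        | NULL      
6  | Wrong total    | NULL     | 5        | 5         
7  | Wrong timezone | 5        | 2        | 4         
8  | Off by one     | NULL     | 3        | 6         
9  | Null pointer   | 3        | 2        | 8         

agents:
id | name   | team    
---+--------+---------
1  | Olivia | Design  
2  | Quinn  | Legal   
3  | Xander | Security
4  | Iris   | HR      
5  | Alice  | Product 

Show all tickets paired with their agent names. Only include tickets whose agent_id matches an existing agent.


INNER JOIN keeps only tickets rows whose agent_id matches an id in agents. Walk through each ticket:
  - ticket 1 (Crash on save): agent_id=2 -> matches Quinn
  - ticket 2 (Timeout error): agent_id=4 -> matches Iris
  - ticket 3 (Broken link): agent_id=5 -> matches Alice
  - ticket 4 (Stale cache): agent_id=5 -> matches Alice
  - ticket 5 (Export error): agent_id=4 -> matches Iris
  - ticket 6 (Wrong total): agent_id=NULL, no match -> dropped
  - ticket 7 (Wrong timezone): agent_id=5 -> matches Alice
  - ticket 8 (Off by one): agent_id=NULL, no match -> dropped
  - ticket 9 (Null pointer): agent_id=3 -> matches Xander
So 2 of 9 rows are dropped.

SQL:
SELECT a.title, b.name AS agent
FROM tickets a
INNER JOIN agents b ON a.agent_id = b.id

Result:
title          | agent 
---------------+-------
Crash on save  | Quinn 
Timeout error  | Iris  
Broken link    | Alice 
Stale cache    | Alice 
Export error   | Iris  
Wrong timezone | Alice 
Null pointer   | Xander


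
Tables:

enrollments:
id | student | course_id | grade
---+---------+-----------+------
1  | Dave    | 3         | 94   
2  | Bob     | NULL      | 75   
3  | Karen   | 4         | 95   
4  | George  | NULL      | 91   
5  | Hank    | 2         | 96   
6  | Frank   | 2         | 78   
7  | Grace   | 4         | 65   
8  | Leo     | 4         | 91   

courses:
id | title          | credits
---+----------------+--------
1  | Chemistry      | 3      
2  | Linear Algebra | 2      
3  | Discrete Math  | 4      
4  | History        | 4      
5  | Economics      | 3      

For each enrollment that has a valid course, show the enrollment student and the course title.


INNER JOIN keeps only enrollments rows whose course_id matches an id in courses. Walk through each enrollment:
  - enrollment 1 (Dave): course_id=3 -> matches Discrete Math
  - enrollment 2 (Bob): course_id=NULL, no match -> dropped
  - enrollment 3 (Karen): course_id=4 -> matches History
  - enrollment 4 (George): course_id=NULL, no match -> dropped
  - enrollment 5 (Hank): course_id=2 -> matches Linear Algebra
  - enrollment 6 (Frank): course_id=2 -> matches Linear Algebra
  - enrollment 7 (Grace): course_id=4 -> matches History
  - enrollment 8 (Leo): course_id=4 -> matches History
So 2 of 8 rows are dropped.

SQL:
SELECT a.student, b.title AS course
FROM enrollments a
INNER JOIN courses b ON a.course_id = b.id

Result:
student | course        
--------+---------------
Dave    | Discrete Math 
Karen   | History       
Hank    | Linear Algebra
Frank   | Linear Algebra
Grace   | History       
Leo     | History       


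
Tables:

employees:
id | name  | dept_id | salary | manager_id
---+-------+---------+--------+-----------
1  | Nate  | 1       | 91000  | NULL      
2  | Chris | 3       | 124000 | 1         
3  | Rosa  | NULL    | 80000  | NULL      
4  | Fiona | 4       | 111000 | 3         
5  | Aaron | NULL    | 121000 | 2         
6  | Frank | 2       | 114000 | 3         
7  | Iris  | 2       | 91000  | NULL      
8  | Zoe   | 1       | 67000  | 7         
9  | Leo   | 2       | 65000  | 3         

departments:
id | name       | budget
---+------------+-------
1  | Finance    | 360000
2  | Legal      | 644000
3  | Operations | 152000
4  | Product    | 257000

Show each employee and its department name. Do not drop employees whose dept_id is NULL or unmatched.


LEFT JOIN keeps every row from employees (the left table); where dept_id has no match in departments, the department columns become NULL. Walk through each employee:
  - employee 1 (Nate): dept_id=1 -> matches Finance
  - employee 2 (Chris): dept_id=3 -> matches Operations
  - employee 3 (Rosa): dept_id=NULL, no match -> kept with NULL
  - employee 4 (Fiona): dept_id=4 -> matches Product
  - employee 5 (Aaron): dept_id=NULL, no match -> kept with NULL
  - employee 6 (Frank): dept_id=2 -> matches Legal
  - employee 7 (Iris): dept_id=2 -> matches Legal
  - employee 8 (Zoe): dept_id=1 -> matches Finance
  - employee 9 (Leo): dept_id=2 -> matches Legal
All 9 rows appear; 2 have NULL department.

SQL:
SELECT a.name, b.name AS department
FROM employees a
LEFT JOIN departments b ON a.dept_id = b.id

Result:
name  | department
------+-----------
Nate  | Finance   
Chris | Operations
Rosa  | NULL      
Fiona | Product   
Aaron | NULL      
Frank | Legal     
Iris  | Legal     
Zoe   | Finance   
Leo   | Legal     


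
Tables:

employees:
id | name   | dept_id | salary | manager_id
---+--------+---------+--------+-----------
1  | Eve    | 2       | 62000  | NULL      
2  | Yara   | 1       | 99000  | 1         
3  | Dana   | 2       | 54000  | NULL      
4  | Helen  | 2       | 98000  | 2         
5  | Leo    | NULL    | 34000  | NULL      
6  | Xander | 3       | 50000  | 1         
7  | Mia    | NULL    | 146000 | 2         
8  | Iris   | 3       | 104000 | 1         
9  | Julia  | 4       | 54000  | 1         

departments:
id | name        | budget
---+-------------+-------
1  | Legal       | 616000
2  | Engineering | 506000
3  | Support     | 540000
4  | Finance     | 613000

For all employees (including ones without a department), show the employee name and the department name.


LEFT JOIN keeps every row from employees (the left table); where dept_id has no match in departments, the department columns become NULL. Walk through each employee:
  - employee 1 (Eve): dept_id=2 -> matches Engineering
  - employee 2 (Yara): dept_id=1 -> matches Legal
  - employee 3 (Dana): dept_id=2 -> matches Engineering
  - employee 4 (Helen): dept_id=2 -> matches Engineering
  - employee 5 (Leo): dept_id=NULL, no match -> kept with NULL
  - employee 6 (Xander): dept_id=3 -> matches Support
  - employee 7 (Mia): dept_id=NULL, no match -> kept with NULL
  - employee 8 (Iris): dept_id=3 -> matches Support
  - employee 9 (Julia): dept_id=4 -> matches Finance
All 9 rows appear; 2 have NULL department.

SQL:
SELECT a.name, b.name AS department
FROM employees a
LEFT JOIN departments b ON a.dept_id = b.id

Result:
name   | department 
-------+------------
Eve    | Engineering
Yara   | Legal      
Dana   | Engineering
Helen  | Engineering
Leo    | NULL       
Xander | Support    
Mia    | NULL       
Iris   | Support    
Julia  | Finance    


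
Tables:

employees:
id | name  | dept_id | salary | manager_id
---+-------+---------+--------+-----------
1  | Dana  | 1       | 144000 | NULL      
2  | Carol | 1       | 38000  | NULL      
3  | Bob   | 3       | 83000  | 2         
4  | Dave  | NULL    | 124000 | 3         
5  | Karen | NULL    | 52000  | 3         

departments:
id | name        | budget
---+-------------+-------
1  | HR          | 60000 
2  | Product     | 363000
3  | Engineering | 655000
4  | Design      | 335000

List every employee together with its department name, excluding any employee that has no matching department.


INNER JOIN keeps only employees rows whose dept_id matches an id in departments. Walk through each employee:
  - employee 1 (Dana): dept_id=1 -> matches HR
  - employee 2 (Carol): dept_id=1 -> matches HR
  - employee 3 (Bob): dept_id=3 -> matches Engineering
  - employee 4 (Dave): dept_id=NULL, no match -> dropped
  - employee 5 (Karen): dept_id=NULL, no match -> dropped
So 2 of 5 rows are dropped.

SQL:
SELECT a.name, b.name AS department
FROM employees a
INNER JOIN departments b ON a.dept_id = b.id

Result:
name  | department 
------+------------
Dana  | HR         
Carol | HR         
Bob   | Engineering


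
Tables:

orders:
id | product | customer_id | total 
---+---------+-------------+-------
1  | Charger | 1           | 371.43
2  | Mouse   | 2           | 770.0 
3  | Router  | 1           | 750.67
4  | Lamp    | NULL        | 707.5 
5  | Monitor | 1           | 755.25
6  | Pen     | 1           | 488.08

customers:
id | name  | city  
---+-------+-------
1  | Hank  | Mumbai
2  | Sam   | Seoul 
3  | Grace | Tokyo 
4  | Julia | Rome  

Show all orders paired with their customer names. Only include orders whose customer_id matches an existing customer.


INNER JOIN keeps only orders rows whose customer_id matches an id in customers. Walk through each order:
  - order 1 (Charger): customer_id=1 -> matches Hank
  - order 2 (Mouse): customer_id=2 -> matches Sam
  - order 3 (Router): customer_id=1 -> matches Hank
  - order 4 (Lamp): customer_id=NULL, no match -> dropped
  - order 5 (Monitor): customer_id=1 -> matches Hank
  - order 6 (Pen): customer_id=1 -> matches Hank
So 1 of 6 rows is dropped.

SQL:
SELECT a.product, b.name AS customer
FROM orders a
INNER JOIN customers b ON a.customer_id = b.id

Result:
product | customer
--------+---------
Charger | Hank    
Mouse   | Sam     
Router  | Hank    
Monitor | Hank    
Pen     | Hank    


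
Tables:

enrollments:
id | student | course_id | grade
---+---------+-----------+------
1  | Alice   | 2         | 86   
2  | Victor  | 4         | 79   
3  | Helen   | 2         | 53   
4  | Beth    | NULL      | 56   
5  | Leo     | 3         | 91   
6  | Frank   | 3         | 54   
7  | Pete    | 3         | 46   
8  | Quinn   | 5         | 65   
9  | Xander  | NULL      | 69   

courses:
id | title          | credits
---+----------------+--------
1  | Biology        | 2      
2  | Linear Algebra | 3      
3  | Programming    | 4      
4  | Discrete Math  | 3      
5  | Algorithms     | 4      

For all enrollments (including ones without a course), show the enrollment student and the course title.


LEFT JOIN keeps every row from enrollments (the left table); where course_id has no match in courses, the course columns become NULL. Walk through each enrollment:
  - enrollment 1 (Alice): course_id=2 -> matches Linear Algebra
  - enrollment 2 (Victor): course_id=4 -> matches Discrete Math
  - enrollment 3 (Helen): course_id=2 -> matches Linear Algebra
  - enrollment 4 (Beth): course_id=NULL, no match -> kept with NULL
  - enrollment 5 (Leo): course_id=3 -> matches Programming
  - enrollment 6 (Frank): course_id=3 -> matches Programming
  - enrollment 7 (Pete): course_id=3 -> matches Programming
  - enrollment 8 (Quinn): course_id=5 -> matches Algorithms
  - enrollment 9 (Xander): course_id=NULL, no match -> kept with NULL
All 9 rows appear; 2 have NULL course.

SQL:
SELECT a.student, b.title AS course
FROM enrollments a
LEFT JOIN courses b ON a.course_id = b.id

Result:
student | course        
--------+---------------
Alice   | Linear Algebra
Victor  | Discrete Math 
Helen   | Linear Algebra
Beth    | NULL          
Leo     | Programming   
Frank   | Programming   
Pete    | Programming   
Quinn   | Algorithms    
Xander  | NULL          


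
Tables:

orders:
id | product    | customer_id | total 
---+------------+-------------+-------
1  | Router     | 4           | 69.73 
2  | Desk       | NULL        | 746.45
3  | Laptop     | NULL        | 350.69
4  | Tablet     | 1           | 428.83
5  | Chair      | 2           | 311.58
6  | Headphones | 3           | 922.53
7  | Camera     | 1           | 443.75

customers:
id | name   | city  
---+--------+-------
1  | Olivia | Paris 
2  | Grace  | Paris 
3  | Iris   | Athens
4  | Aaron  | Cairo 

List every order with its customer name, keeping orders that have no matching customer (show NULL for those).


LEFT JOIN keeps every row from orders (the left table); where customer_id has no match in customers, the customer columns become NULL. Walk through each order:
  - order 1 (Router): customer_id=4 -> matches Aaron
  - order 2 (Desk): customer_id=NULL, no match -> kept with NULL
  - order 3 (Laptop): customer_id=NULL, no match -> kept with NULL
  - order 4 (Tablet): customer_id=1 -> matches Olivia
  - order 5 (Chair): customer_id=2 -> matches Grace
  - order 6 (Headphones): customer_id=3 -> matches Iris
  - order 7 (Camera): customer_id=1 -> matches Olivia
All 7 rows appear; 2 have NULL customer.

SQL:
SELECT a.product, b.name AS customer
FROM orders a
LEFT JOIN customers b ON a.customer_id = b.id

Result:
product    | customer
-----------+---------
Router     | Aaron   
Desk       | NULL    
Laptop     | NULL    
Tablet     | Olivia  
Chair      | Grace   
Headphones | Iris    
Camera     | Olivia  


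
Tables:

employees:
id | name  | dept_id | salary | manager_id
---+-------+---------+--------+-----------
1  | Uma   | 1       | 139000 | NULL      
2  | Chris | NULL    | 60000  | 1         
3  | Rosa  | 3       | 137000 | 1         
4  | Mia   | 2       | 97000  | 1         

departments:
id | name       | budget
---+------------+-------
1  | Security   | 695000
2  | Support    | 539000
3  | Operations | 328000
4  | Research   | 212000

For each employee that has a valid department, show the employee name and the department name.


INNER JOIN keeps only employees rows whose dept_id matches an id in departments. Walk through each employee:
  - employee 1 (Uma): dept_id=1 -> matches Security
  - employee 2 (Chris): dept_id=NULL, no match -> dropped
  - employee 3 (Rosa): dept_id=3 -> matches Operations
  - employee 4 (Mia): dept_id=2 -> matches Support
So 1 of 4 rows is dropped.

SQL:
SELECT a.name, b.name AS department
FROM employees a
INNER JOIN departments b ON a.dept_id = b.id

Result:
name | department
-----+-----------
Uma  | Security  
Rosa | Operations
Mia  | Support   


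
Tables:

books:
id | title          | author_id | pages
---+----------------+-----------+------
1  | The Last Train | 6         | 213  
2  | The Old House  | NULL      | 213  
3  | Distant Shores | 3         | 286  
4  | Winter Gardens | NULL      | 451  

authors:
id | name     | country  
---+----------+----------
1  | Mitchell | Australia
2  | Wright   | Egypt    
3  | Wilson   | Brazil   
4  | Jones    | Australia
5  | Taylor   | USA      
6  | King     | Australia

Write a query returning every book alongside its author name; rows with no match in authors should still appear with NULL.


LEFT JOIN keeps every row from books (the left table); where author_id has no match in authors, the author columns become NULL. Walk through each book:
  - book 1 (The Last Train): author_id=6 -> matches King
  - book 2 (The Old House): author_id=NULL, no match -> kept with NULL
  - book 3 (Distant Shores): author_id=3 -> matches Wilson
  - book 4 (Winter Gardens): author_id=NULL, no match -> kept with NULL
All 4 rows appear; 2 have NULL author.

SQL:
SELECT a.title, b.name AS author
FROM books a
LEFT JOIN authors b ON a.author_id = b.id

Result:
title          | author
---------------+-------
The Last Train | King  
The Old House  | NULL  
Distant Shores | Wilson
Winter Gardens | NULL  


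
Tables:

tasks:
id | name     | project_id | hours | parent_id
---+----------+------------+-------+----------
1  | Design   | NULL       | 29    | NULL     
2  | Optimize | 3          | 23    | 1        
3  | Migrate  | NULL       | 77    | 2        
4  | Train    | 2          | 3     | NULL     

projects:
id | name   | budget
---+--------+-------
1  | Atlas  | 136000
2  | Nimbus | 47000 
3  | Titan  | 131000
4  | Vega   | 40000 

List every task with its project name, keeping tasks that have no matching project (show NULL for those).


LEFT JOIN keeps every row from tasks (the left table); where project_id has no match in projects, the project columns become NULL. Walk through each task:
  - task 1 (Design): project_id=NULL, no match -> kept with NULL
  - task 2 (Optimize): project_id=3 -> matches Titan
  - task 3 (Migrate): project_id=NULL, no match -> kept with NULL
  - task 4 (Train): project_id=2 -> matches Nimbus
All 4 rows appear; 2 have NULL project.

SQL:
SELECT a.name, b.name AS project
FROM tasks a
LEFT JOIN projects b ON a.project_id = b.id

Result:
name     | project
---------+--------
Design   | NULL   
Optimize | Titan  
Migrate  | NULL   
Train    | Nimbus 


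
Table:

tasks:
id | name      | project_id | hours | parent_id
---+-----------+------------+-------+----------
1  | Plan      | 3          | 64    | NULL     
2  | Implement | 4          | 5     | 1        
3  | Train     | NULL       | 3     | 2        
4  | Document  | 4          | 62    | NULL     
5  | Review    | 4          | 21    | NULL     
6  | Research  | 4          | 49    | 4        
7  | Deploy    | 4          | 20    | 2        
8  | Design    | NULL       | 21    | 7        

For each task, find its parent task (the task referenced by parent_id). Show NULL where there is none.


This is a self-join: tasks is joined to a second copy of itself, matching each row's parent_id to another row's id. Use LEFT JOIN so rows with parent_id=NULL are kept.
  - task 1 (Plan): parent_id=NULL -> NULL
  - task 2 (Implement): parent_id=1 -> Plan
  - task 3 (Train): parent_id=2 -> Implement
  - task 4 (Document): parent_id=NULL -> NULL
  - task 5 (Review): parent_id=NULL -> NULL
  - task 6 (Research): parent_id=4 -> Document
  - task 7 (Deploy): parent_id=2 -> Implement
  - task 8 (Design): parent_id=7 -> Deploy

SQL:
SELECT a.name AS item, b.name AS parent
FROM tasks a
LEFT JOIN tasks b ON a.parent_id = b.id

Result:
item      | parent   
----------+----------
Plan      | NULL     
Implement | Plan     
Train     | Implement
Document  | NULL     
Review    | NULL     
Research  | Document 
Deploy    | Implement
Design    | Deploy   


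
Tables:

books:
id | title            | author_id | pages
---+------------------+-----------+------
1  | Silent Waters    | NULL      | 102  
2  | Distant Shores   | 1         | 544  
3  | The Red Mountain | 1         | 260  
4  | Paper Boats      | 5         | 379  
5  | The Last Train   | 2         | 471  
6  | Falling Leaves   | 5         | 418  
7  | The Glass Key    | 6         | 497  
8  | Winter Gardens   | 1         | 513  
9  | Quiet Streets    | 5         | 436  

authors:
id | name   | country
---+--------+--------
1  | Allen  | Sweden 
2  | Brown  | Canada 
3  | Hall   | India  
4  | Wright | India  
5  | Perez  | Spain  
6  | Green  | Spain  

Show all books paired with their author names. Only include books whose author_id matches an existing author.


INNER JOIN keeps only books rows whose author_id matches an id in authors. Walk through each book:
  - book 1 (Silent Waters): author_id=NULL, no match -> dropped
  - book 2 (Distant Shores): author_id=1 -> matches Allen
  - book 3 (The Red Mountain): author_id=1 -> matches Allen
  - book 4 (Paper Boats): author_id=5 -> matches Perez
  - book 5 (The Last Train): author_id=2 -> matches Brown
  - book 6 (Falling Leaves): author_id=5 -> matches Perez
  - book 7 (The Glass Key): author_id=6 -> matches Green
  - book 8 (Winter Gardens): author_id=1 -> matches Allen
  - book 9 (Quiet Streets): author_id=5 -> matches Perez
So 1 of 9 rows is dropped.

SQL:
SELECT a.title, b.name AS author
FROM books a
INNER JOIN authors b ON a.author_id = b.id

Result:
title            | author
-----------------+-------
Distant Shores   | Allen 
The Red Mountain | Allen 
Paper Boats      | Perez 
The Last Train   | Brown 
Falling Leaves   | Perez 
The Glass Key    | Green 
Winter Gardens   | Allen 
Quiet Streets    | Perez 


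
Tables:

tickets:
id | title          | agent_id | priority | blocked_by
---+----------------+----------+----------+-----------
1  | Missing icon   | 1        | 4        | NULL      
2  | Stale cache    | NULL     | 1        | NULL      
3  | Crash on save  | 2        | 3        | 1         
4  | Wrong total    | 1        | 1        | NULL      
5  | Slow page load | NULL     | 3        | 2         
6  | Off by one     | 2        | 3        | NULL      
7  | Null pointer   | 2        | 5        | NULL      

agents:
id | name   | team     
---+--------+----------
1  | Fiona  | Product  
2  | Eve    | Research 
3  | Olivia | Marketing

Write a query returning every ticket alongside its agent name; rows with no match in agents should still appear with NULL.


LEFT JOIN keeps every row from tickets (the left table); where agent_id has no match in agents, the agent columns become NULL. Walk through each ticket:
  - ticket 1 (Missing icon): agent_id=1 -> matches Fiona
  - ticket 2 (Stale cache): agent_id=NULL, no match -> kept with NULL
  - ticket 3 (Crash on save): agent_id=2 -> matches Eve
  - ticket 4 (Wrong total): agent_id=1 -> matches Fiona
  - ticket 5 (Slow page load): agent_id=NULL, no match -> kept with NULL
  - ticket 6 (Off by one): agent_id=2 -> matches Eve
  - ticket 7 (Null pointer): agent_id=2 -> matches Eve
All 7 rows appear; 2 have NULL agent.

SQL:
SELECT a.title, b.name AS agent
FROM tickets a
LEFT JOIN agents b ON a.agent_id = b.id

Result:
title          | agent
---------------+------
Missing icon   | Fiona
Stale cache    | NULL 
Crash on save  | Eve  
Wrong total    | Fiona
Slow page load | NULL 
Off by one     | Eve  
Null pointer   | Eve  


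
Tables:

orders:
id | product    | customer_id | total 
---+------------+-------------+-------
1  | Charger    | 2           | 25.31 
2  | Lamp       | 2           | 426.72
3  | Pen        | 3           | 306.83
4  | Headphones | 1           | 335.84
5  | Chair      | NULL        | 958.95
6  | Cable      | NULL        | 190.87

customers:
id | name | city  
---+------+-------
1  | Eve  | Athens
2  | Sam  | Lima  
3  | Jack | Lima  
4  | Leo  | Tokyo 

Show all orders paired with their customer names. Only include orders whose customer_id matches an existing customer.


INNER JOIN keeps only orders rows whose customer_id matches an id in customers. Walk through each order:
  - order 1 (Charger): customer_id=2 -> matches Sam
  - order 2 (Lamp): customer_id=2 -> matches Sam
  - order 3 (Pen): customer_id=3 -> matches Jack
  - order 4 (Headphones): customer_id=1 -> matches Eve
  - order 5 (Chair): customer_id=NULL, no match -> dropped
  - order 6 (Cable): customer_id=NULL, no match -> dropped
So 2 of 6 rows are dropped.

SQL:
SELECT a.product, b.name AS customer
FROM orders a
INNER JOIN customers b ON a.customer_id = b.id

Result:
product    | customer
-----------+---------
Charger    | Sam     
Lamp       | Sam     
Pen        | Jack    
Headphones | Eve     


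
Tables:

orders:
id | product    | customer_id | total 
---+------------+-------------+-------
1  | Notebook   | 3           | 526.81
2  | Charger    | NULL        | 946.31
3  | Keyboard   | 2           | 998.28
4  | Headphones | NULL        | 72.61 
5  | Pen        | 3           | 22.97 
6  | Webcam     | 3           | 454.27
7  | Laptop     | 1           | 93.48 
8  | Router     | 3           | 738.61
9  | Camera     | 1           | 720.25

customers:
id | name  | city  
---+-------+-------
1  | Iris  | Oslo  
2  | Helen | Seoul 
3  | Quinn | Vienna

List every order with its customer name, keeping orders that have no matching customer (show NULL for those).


LEFT JOIN keeps every row from orders (the left table); where customer_id has no match in customers, the customer columns become NULL. Walk through each order:
  - order 1 (Notebook): customer_id=3 -> matches Quinn
  - order 2 (Charger): customer_id=NULL, no match -> kept with NULL
  - order 3 (Keyboard): customer_id=2 -> matches Helen
  - order 4 (Headphones): customer_id=NULL, no match -> kept with NULL
  - order 5 (Pen): customer_id=3 -> matches Quinn
  - order 6 (Webcam): customer_id=3 -> matches Quinn
  - order 7 (Laptop): customer_id=1 -> matches Iris
  - order 8 (Router): customer_id=3 -> matches Quinn
  - order 9 (Camera): customer_id=1 -> matches Iris
All 9 rows appear; 2 have NULL customer.

SQL:
SELECT a.product, b.name AS customer
FROM orders a
LEFT JOIN customers b ON a.customer_id = b.id

Result:
product    | customer
-----------+---------
Notebook   | Quinn   
Charger    | NULL    
Keyboard   | Helen   
Headphones | NULL    
Pen        | Quinn   
Webcam     | Quinn   
Laptop     | Iris    
Router     | Quinn   
Camera     | Iris    
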